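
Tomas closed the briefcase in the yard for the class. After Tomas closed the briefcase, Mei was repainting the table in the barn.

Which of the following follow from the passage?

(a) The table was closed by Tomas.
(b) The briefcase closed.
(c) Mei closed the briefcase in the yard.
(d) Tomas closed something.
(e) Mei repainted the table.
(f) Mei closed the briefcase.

(b), (d)

(a) Not entailed — Tomas closed the briefcase, not the table; the table belongs to the repainting event.
(b) Entailed — 'Tomas closed the briefcase' is causative; it entails the inchoative 'the briefcase closed'.
(c) Not entailed — the passage has Tomas closing the briefcase, not Mei.
(d) Entailed — the original entails any weakening of itself; this just drops 'in the yard', 'for the class' and generalizes the patient.
(e) Not entailed — 'was repainting' is progressive on an accomplishment; it does not entail the completed 'repainted'.
(f) Not entailed — the passage has Tomas closing the briefcase, not Mei.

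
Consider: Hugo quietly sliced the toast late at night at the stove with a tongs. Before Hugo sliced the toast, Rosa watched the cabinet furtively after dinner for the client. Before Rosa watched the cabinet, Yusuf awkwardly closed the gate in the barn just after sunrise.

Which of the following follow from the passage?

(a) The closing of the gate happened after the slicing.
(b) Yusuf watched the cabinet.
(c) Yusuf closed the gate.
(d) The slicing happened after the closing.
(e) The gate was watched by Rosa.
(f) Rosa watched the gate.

(a) Not entailed — the narrative places the closing before the slicing, not after.
(b) Not entailed — the passage has Rosa watching the cabinet, not Yusuf.
(c) Entailed — dropping 'just after sunrise', 'in the barn', 'awkwardly' leaves a sub-description the original still satisfies.
(d) Entailed — the narrative places the closing before the slicing.
(e) Not entailed — Rosa watched the cabinet, not the gate; the gate belongs to the closing event.
(f) Not entailed — Rosa watched the cabinet, not the gate; the gate belongs to the closing event.

(c), (d)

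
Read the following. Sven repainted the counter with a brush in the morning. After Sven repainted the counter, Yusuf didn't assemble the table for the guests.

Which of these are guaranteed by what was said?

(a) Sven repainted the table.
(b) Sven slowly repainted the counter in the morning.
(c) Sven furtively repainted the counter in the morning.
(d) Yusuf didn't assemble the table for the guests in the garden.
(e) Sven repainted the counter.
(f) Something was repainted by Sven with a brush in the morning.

(d), (e), (f)

(a) Not entailed — Sven repainted the counter, not the table; the table belongs to the assembling event.
(b) Not entailed — 'slowly' adds information not in the original event.
(c) Not entailed — 'furtively' adds information not in the original event.
(d) Entailed — under negation, adding a further restriction is entailed: if no such assembling event occurred, none occurred in the garden either.
(e) Entailed — this follows by dropping conjuncts from the repainting event's description.
(f) Entailed — every conjunct here is already in the original repainting event.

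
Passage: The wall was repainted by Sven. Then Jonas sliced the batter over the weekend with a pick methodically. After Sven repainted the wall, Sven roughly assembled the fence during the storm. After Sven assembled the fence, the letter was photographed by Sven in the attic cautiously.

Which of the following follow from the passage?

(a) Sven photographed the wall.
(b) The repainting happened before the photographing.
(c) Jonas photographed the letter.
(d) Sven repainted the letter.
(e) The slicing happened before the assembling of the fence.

(a) Not entailed — Sven photographed the letter, not the wall; the wall belongs to the repainting event.
(b) Entailed — the narrative places the repainting before the photographing.
(c) Not entailed — the passage has Sven photographing the letter, not Jonas.
(d) Not entailed — Sven repainted the wall, not the letter; the letter belongs to the photographing event.
(e) Not entailed — the narrative doesn't order the slicing relative to the assembling.

(b)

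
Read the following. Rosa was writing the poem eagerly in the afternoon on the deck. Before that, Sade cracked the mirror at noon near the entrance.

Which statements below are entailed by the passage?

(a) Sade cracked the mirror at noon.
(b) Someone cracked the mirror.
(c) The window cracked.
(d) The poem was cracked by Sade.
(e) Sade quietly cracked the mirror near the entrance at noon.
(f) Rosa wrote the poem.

(a), (b)

(a) Entailed — every conjunct here is already in the original cracking event.
(b) Entailed — every conjunct here is already in the original cracking event.
(c) Not entailed — the mirror is what cracked, not the window.
(d) Not entailed — Sade cracked the mirror, not the poem; the poem belongs to the writing event.
(e) Not entailed — 'quietly' adds information not in the original event.
(f) Not entailed — 'was writing' is progressive on an accomplishment; it does not entail the completed 'wrote'.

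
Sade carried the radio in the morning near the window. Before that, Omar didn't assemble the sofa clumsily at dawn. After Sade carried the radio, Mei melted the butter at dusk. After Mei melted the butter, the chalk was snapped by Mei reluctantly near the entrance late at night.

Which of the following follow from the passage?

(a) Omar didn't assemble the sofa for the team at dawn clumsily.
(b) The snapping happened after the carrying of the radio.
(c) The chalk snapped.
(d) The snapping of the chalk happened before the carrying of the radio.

(a) Entailed — under negation, adding a further restriction is entailed: if no such assembling event occurred, none occurred for the team either.
(b) Entailed — the narrative places the carrying before the snapping.
(c) Entailed — 'Mei snapped the chalk' is causative; it entails the inchoative 'the chalk snapped'.
(d) Not entailed — the narrative places the carrying before the snapping, not after.

(a), (b), (c)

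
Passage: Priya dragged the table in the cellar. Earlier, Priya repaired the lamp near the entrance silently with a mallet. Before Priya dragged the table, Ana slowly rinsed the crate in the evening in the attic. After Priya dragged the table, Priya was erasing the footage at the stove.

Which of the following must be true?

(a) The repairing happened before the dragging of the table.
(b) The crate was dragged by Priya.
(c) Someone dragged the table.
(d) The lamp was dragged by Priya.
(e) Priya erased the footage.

(a), (c)

(a) Entailed — the narrative places the repairing before the dragging.
(b) Not entailed — Priya dragged the table, not the crate; the crate belongs to the rinsing event.
(c) Entailed — every conjunct here is already in the original dragging event.
(d) Not entailed — Priya dragged the table, not the lamp; the lamp belongs to the repairing event.
(e) Not entailed — 'was erasing' is progressive on an accomplishment; it does not entail the completed 'erased'.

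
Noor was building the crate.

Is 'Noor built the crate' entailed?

'was building' is progressive; for an accomplishment like 'build the crate', it doesn't entail completion.

no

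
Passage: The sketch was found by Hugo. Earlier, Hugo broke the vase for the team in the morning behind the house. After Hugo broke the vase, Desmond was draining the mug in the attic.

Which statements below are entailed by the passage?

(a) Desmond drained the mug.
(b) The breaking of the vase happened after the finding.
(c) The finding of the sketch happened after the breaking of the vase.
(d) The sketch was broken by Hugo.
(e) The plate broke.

(a) Not entailed — 'was draining' is progressive on an accomplishment; it does not entail the completed 'drained'.
(b) Not entailed — the narrative places the breaking before the finding, not after.
(c) Entailed — the narrative places the breaking before the finding.
(d) Not entailed — Hugo broke the vase, not the sketch; the sketch belongs to the finding event.
(e) Not entailed — the vase is what broke, not the plate.

(c)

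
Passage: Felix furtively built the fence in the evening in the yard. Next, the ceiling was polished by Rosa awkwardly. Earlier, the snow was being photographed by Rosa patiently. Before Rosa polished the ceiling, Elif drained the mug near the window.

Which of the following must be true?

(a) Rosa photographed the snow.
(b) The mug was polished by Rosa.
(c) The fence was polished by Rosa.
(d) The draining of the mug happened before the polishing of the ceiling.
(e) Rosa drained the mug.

(d)

(a) Not entailed — 'was photographing' is progressive on an accomplishment; it does not entail the completed 'photographed'.
(b) Not entailed — Rosa polished the ceiling, not the mug; the mug belongs to the draining event.
(c) Not entailed — Rosa polished the ceiling, not the fence; the fence belongs to the building event.
(d) Entailed — the narrative places the draining before the polishing.
(e) Not entailed — the passage has Elif draining the mug, not Rosa.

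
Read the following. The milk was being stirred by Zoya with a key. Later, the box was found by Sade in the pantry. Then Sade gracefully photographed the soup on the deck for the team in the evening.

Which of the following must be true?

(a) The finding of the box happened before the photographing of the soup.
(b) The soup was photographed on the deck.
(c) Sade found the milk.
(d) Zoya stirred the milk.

(a) Entailed — the narrative places the finding before the photographing.
(b) Entailed — this follows by dropping conjuncts from the photographing event's description.
(c) Not entailed — Sade found the box, not the milk; the milk belongs to the stirring event.
(d) Entailed — 'stir' is an activity; 'was stirring' entails that some stirring happened, so 'stirred' holds.

(a), (b), (d)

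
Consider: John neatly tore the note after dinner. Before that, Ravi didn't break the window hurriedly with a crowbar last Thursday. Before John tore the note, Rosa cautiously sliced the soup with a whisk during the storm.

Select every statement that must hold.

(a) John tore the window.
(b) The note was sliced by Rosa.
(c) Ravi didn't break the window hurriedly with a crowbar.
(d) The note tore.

(a) Not entailed — John tore the note, not the window; the window belongs to the breaking event.
(b) Not entailed — Rosa sliced the soup, not the note; the note belongs to the tearing event.
(c) Not entailed — dropping 'last Thursday' under negation is not valid — the original leaves open that Ravi broke the window some other way.
(d) Entailed — 'John tore the note' is causative; it entails the inchoative 'the note tore'.

(d)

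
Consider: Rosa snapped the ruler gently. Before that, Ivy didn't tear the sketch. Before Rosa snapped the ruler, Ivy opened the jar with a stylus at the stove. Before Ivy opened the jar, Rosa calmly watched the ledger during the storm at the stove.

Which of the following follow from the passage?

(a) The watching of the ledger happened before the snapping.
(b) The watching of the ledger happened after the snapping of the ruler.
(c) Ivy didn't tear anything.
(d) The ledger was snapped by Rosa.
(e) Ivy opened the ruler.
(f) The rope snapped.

(a) Entailed — the narrative places the watching before the snapping.
(b) Not entailed — the narrative places the watching before the snapping, not after.
(c) Not entailed — the original only denies this specific event; Ivy may have torn something else.
(d) Not entailed — Rosa snapped the ruler, not the ledger; the ledger belongs to the watching event.
(e) Not entailed — Ivy opened the jar, not the ruler; the ruler belongs to the snapping event.
(f) Not entailed — the ruler is what snapped, not the rope.

(a)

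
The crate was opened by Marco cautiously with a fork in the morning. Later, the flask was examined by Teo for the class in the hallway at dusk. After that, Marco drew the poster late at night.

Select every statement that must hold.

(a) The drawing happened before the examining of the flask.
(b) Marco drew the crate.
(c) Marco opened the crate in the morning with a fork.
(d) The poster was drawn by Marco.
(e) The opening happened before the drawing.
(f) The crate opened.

(c), (d), (e), (f)

(a) Not entailed — the narrative places the examining before the drawing, not after.
(b) Not entailed — Marco drew the poster, not the crate; the crate belongs to the opening event.
(c) Entailed — dropping 'cautiously' leaves a sub-description the original still satisfies.
(d) Entailed — this follows by dropping conjuncts from the drawing event's description.
(e) Entailed — the narrative places the opening before the drawing.
(f) Entailed — 'Marco opened the crate' is causative; it entails the inchoative 'the crate opened'.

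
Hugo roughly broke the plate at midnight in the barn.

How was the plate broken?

roughly

'roughly' marks the manner of the breaking event.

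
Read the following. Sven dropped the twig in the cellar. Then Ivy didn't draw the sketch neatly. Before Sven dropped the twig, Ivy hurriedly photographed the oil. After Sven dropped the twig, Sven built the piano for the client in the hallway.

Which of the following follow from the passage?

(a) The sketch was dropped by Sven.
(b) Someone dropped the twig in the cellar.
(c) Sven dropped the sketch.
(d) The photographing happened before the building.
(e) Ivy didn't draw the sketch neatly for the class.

(a) Not entailed — Sven dropped the twig, not the sketch; the sketch belongs to the drawing event.
(b) Entailed — generalizing the agent leaves a sub-description the original still satisfies.
(c) Not entailed — Sven dropped the twig, not the sketch; the sketch belongs to the drawing event.
(d) Entailed — the narrative places the photographing before the building.
(e) Entailed — under negation, adding a further restriction is entailed: if no such drawing event occurred, none occurred for the class either.

(b), (d), (e)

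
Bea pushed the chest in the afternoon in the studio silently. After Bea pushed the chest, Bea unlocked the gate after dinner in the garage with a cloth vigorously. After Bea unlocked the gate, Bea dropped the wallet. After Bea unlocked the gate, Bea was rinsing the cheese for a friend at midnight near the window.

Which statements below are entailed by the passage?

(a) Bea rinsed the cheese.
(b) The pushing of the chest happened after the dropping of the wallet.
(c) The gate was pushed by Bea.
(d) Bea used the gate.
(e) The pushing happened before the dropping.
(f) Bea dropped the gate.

(a) Entailed — 'rinse' is an activity; 'was rinsing' entails that some rinsing happened, so 'rinsed' holds.
(b) Not entailed — the narrative places the pushing before the dropping, not after.
(c) Not entailed — Bea pushed the chest, not the gate; the gate belongs to the unlocking event.
(d) Not entailed — the gate is the patient, not an instrument — Bea used a cloth.
(e) Entailed — the narrative places the pushing before the dropping.
(f) Not entailed — Bea dropped the wallet, not the gate; the gate belongs to the unlocking event.

(a), (e)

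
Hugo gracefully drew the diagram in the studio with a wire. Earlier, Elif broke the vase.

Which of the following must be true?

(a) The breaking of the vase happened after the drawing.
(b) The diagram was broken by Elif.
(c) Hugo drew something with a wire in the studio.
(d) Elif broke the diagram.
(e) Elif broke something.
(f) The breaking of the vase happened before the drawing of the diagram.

(a) Not entailed — the narrative places the breaking before the drawing, not after.
(b) Not entailed — Elif broke the vase, not the diagram; the diagram belongs to the drawing event.
(c) Entailed — dropping 'gracefully' and generalizing the patient leaves a sub-description the original still satisfies.
(d) Not entailed — Elif broke the vase, not the diagram; the diagram belongs to the drawing event.
(e) Entailed — this follows by dropping conjuncts from the breaking event's description.
(f) Entailed — the narrative places the breaking before the drawing.

(c), (e), (f)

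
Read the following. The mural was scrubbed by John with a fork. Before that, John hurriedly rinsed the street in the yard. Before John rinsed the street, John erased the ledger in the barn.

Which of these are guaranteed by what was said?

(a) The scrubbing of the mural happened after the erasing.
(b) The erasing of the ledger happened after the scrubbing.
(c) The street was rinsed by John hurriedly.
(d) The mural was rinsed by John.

(a), (c)

(a) Entailed — the narrative places the erasing before the scrubbing.
(b) Not entailed — the narrative places the erasing before the scrubbing, not after.
(c) Entailed — dropping 'in the yard' leaves a sub-description the original still satisfies.
(d) Not entailed — John rinsed the street, not the mural; the mural belongs to the scrubbing event.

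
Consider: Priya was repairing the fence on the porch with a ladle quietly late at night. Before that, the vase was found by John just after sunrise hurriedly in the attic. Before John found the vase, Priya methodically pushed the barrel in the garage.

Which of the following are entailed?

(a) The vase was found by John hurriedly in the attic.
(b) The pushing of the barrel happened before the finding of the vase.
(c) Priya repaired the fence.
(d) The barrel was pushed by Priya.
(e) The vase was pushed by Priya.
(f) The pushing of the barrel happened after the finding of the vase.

(a), (b), (d)

(a) Entailed — this follows by dropping conjuncts from the finding event's description.
(b) Entailed — the narrative places the pushing before the finding.
(c) Not entailed — 'was repairing' is progressive on an accomplishment; it does not entail the completed 'repaired'.
(d) Entailed — dropping 'methodically', 'in the garage' leaves a sub-description the original still satisfies.
(e) Not entailed — Priya pushed the barrel, not the vase; the vase belongs to the finding event.
(f) Not entailed — the narrative places the pushing before the finding, not after.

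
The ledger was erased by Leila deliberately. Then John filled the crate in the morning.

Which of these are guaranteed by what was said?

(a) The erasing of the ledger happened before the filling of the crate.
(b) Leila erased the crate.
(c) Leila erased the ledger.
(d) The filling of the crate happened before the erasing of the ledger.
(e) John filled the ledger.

(a) Entailed — the narrative places the erasing before the filling.
(b) Not entailed — Leila erased the ledger, not the crate; the crate belongs to the filling event.
(c) Entailed — this follows by dropping conjuncts from the erasing event's description.
(d) Not entailed — the narrative places the erasing before the filling, not after.
(e) Not entailed — John filled the crate, not the ledger; the ledger belongs to the erasing event.

(a), (c)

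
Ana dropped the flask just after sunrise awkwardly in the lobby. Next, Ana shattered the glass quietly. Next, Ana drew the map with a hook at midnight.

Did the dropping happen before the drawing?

yes

The narrative orders the dropping before the drawing.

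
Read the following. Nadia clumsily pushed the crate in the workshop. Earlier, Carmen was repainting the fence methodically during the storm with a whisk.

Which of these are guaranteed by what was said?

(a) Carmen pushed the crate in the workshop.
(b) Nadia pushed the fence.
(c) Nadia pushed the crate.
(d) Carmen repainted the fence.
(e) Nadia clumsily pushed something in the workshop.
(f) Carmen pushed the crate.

(c), (e)

(a) Not entailed — the passage has Nadia pushing the crate, not Carmen.
(b) Not entailed — Nadia pushed the crate, not the fence; the fence belongs to the repainting event.
(c) Entailed — this follows by dropping conjuncts from the pushing event's description.
(d) Not entailed — 'was repainting' is progressive on an accomplishment; it does not entail the completed 'repainted'.
(e) Entailed — every conjunct here is already in the original pushing event.
(f) Not entailed — the passage has Nadia pushing the crate, not Carmen.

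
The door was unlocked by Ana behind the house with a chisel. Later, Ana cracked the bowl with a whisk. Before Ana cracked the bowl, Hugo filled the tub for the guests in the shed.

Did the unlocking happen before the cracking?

The narrative orders the unlocking before the cracking.

yes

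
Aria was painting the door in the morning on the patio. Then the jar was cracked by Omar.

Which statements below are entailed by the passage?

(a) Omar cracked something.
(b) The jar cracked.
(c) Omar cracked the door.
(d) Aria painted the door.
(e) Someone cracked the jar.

(a) Entailed — this follows by dropping conjuncts from the cracking event's description.
(b) Entailed — 'Omar cracked the jar' is causative; it entails the inchoative 'the jar cracked'.
(c) Not entailed — Omar cracked the jar, not the door; the door belongs to the painting event.
(d) Not entailed — 'was painting' is progressive on an accomplishment; it does not entail the completed 'painted'.
(e) Entailed — generalizing the agent leaves a sub-description the original still satisfies.

(a), (b), (e)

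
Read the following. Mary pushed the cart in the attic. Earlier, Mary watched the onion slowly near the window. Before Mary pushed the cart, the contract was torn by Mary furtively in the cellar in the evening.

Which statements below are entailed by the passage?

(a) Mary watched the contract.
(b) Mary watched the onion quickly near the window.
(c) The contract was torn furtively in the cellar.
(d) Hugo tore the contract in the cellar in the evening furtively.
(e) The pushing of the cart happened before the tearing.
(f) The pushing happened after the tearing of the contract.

(a) Not entailed — Mary watched the onion, not the contract; the contract belongs to the tearing event.
(b) Not entailed — 'quickly' adds a manner not in (and inconsistent with) the original.
(c) Entailed — this follows by dropping conjuncts from the tearing event's description.
(d) Not entailed — the passage has Mary tearing the contract, not Hugo.
(e) Not entailed — the narrative places the tearing before the pushing, not after.
(f) Entailed — the narrative places the tearing before the pushing.

(c), (f)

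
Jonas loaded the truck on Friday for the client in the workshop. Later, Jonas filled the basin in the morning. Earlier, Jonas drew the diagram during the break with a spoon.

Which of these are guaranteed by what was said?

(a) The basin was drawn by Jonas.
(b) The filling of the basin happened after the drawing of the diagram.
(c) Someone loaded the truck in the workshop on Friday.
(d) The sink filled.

(b), (c)

(a) Not entailed — Jonas drew the diagram, not the basin; the basin belongs to the filling event.
(b) Entailed — the narrative places the drawing before the filling.
(c) Entailed — dropping 'for the client' and generalizing the agent leaves a sub-description the original still satisfies.
(d) Not entailed — the basin is what filled, not the sink.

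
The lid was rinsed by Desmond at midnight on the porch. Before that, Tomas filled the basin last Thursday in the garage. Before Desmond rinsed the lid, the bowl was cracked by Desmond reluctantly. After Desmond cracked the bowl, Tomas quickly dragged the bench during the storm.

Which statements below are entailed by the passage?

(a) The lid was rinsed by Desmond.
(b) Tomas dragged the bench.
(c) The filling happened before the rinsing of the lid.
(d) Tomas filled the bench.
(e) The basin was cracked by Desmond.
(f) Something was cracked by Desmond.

(a) Entailed — this follows by dropping conjuncts from the rinsing event's description.
(b) Entailed — every conjunct here is already in the original dragging event.
(c) Entailed — the narrative places the filling before the rinsing.
(d) Not entailed — Tomas filled the basin, not the bench; the bench belongs to the dragging event.
(e) Not entailed — Desmond cracked the bowl, not the basin; the basin belongs to the filling event.
(f) Entailed — dropping 'reluctantly' and generalizing the patient leaves a sub-description the original still satisfies.

(a), (b), (c), (f)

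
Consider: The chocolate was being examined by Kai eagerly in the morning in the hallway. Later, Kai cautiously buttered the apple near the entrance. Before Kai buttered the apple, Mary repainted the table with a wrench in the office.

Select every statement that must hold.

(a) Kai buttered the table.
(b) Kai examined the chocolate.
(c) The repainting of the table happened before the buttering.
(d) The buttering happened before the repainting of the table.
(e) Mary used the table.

(a) Not entailed — Kai buttered the apple, not the table; the table belongs to the repainting event.
(b) Entailed — 'examine' is an activity; 'was examining' entails that some examining happened, so 'examined' holds.
(c) Entailed — the narrative places the repainting before the buttering.
(d) Not entailed — the narrative places the repainting before the buttering, not after.
(e) Not entailed — the table is the patient, not an instrument — Mary used a wrench.

(b), (c)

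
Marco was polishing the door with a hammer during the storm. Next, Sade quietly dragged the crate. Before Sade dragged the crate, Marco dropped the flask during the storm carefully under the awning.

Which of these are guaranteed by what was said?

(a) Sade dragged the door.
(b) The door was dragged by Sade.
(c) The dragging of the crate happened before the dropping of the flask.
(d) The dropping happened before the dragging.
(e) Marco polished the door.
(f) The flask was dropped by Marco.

(d), (e), (f)

(a) Not entailed — Sade dragged the crate, not the door; the door belongs to the polishing event.
(b) Not entailed — Sade dragged the crate, not the door; the door belongs to the polishing event.
(c) Not entailed — the narrative places the dropping before the dragging, not after.
(d) Entailed — the narrative places the dropping before the dragging.
(e) Entailed — 'polish' is an activity; 'was polishing' entails that some polishing happened, so 'polished' holds.
(f) Entailed — the original entails any weakening of itself; this just drops 'during the storm', 'carefully', 'under the awning'.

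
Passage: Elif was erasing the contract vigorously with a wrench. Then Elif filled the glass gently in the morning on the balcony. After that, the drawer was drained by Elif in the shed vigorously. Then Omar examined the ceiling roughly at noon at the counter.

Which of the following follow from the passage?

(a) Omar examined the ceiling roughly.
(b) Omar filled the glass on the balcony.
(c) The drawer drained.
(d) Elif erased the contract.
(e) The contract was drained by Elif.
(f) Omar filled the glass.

(a), (c)

(a) Entailed — every conjunct here is already in the original examining event.
(b) Not entailed — the passage has Elif filling the glass, not Omar.
(c) Entailed — 'Elif drained the drawer' is causative; it entails the inchoative 'the drawer drained'.
(d) Not entailed — 'was erasing' is progressive on an accomplishment; it does not entail the completed 'erased'.
(e) Not entailed — Elif drained the drawer, not the contract; the contract belongs to the erasing event.
(f) Not entailed — the passage has Elif filling the glass, not Omar.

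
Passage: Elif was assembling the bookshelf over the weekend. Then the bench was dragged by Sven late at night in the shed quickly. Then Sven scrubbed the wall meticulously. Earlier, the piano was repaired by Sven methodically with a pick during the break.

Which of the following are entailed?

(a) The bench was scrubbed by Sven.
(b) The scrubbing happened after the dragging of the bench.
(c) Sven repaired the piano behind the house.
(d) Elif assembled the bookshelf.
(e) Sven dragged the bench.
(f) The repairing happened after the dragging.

(b), (e)

(a) Not entailed — Sven scrubbed the wall, not the bench; the bench belongs to the dragging event.
(b) Entailed — the narrative places the dragging before the scrubbing.
(c) Not entailed — 'behind the house' adds information not in the original event.
(d) Not entailed — 'was assembling' is progressive on an accomplishment; it does not entail the completed 'assembled'.
(e) Entailed — this follows by dropping conjuncts from the dragging event's description.
(f) Not entailed — the narrative doesn't order the dragging relative to the repairing.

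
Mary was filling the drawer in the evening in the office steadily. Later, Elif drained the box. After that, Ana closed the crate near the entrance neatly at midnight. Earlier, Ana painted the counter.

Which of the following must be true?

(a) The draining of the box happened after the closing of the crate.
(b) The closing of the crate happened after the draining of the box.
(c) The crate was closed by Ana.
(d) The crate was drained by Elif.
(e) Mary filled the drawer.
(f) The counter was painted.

(b), (c), (f)

(a) Not entailed — the narrative places the draining before the closing, not after.
(b) Entailed — the narrative places the draining before the closing.
(c) Entailed — this follows by dropping conjuncts from the closing event's description.
(d) Not entailed — Elif drained the box, not the crate; the crate belongs to the closing event.
(e) Not entailed — 'was filling' is progressive on an accomplishment; it does not entail the completed 'filled'.
(f) Entailed — the original entails any weakening of itself; this just generalizes the agent.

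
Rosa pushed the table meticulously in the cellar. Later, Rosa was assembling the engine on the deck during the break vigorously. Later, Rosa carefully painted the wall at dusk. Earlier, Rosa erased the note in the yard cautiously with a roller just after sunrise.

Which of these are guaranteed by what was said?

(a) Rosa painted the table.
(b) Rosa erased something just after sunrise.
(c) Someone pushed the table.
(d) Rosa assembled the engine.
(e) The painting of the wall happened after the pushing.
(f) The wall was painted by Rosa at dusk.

(a) Not entailed — Rosa painted the wall, not the table; the table belongs to the pushing event.
(b) Entailed — this follows by dropping conjuncts from the erasing event's description.
(c) Entailed — every conjunct here is already in the original pushing event.
(d) Not entailed — 'was assembling' is progressive on an accomplishment; it does not entail the completed 'assembled'.
(e) Entailed — the narrative places the pushing before the painting.
(f) Entailed — the original entails any weakening of itself; this just drops 'carefully'.

(b), (c), (e), (f)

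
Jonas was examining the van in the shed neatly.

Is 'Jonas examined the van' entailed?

yes

'examine' is atelic; if Jonas was examining the van, then Jonas examined the van (for some time).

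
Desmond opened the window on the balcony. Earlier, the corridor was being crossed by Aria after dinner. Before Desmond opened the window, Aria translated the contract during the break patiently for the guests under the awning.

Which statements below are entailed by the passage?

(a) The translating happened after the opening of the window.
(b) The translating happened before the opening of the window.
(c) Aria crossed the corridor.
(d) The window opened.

(a) Not entailed — the narrative places the translating before the opening, not after.
(b) Entailed — the narrative places the translating before the opening.
(c) Not entailed — 'was crossing' is progressive on an accomplishment; it does not entail the completed 'crossed'.
(d) Entailed — 'Desmond opened the window' is causative; it entails the inchoative 'the window opened'.

(b), (d)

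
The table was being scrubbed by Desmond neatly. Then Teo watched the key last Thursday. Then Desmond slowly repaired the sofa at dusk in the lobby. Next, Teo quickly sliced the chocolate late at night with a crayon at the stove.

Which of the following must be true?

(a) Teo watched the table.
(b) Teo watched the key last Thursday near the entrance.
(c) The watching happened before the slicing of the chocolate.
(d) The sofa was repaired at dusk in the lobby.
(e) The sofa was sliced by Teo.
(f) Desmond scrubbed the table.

(c), (d), (f)

(a) Not entailed — Teo watched the key, not the table; the table belongs to the scrubbing event.
(b) Not entailed — 'near the entrance' adds information not in the original event.
(c) Entailed — the narrative places the watching before the slicing.
(d) Entailed — dropping 'slowly' and generalizing the agent leaves a sub-description the original still satisfies.
(e) Not entailed — Teo sliced the chocolate, not the sofa; the sofa belongs to the repairing event.
(f) Entailed — 'scrub' is an activity; 'was scrubbing' entails that some scrubbing happened, so 'scrubbed' holds.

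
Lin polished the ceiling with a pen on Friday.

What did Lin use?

'with a pen' marks the instrument of the polishing event.

a pen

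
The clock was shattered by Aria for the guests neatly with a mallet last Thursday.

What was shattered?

'the clock' marks the patient of the shattering event.

the clock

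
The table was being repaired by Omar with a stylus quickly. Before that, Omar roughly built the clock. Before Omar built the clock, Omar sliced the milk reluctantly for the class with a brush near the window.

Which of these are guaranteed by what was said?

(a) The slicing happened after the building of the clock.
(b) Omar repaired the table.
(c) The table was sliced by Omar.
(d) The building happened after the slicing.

(a) Not entailed — the narrative places the slicing before the building, not after.
(b) Not entailed — 'was repairing' is progressive on an accomplishment; it does not entail the completed 'repaired'.
(c) Not entailed — Omar sliced the milk, not the table; the table belongs to the repairing event.
(d) Entailed — the narrative places the slicing before the building.

(d)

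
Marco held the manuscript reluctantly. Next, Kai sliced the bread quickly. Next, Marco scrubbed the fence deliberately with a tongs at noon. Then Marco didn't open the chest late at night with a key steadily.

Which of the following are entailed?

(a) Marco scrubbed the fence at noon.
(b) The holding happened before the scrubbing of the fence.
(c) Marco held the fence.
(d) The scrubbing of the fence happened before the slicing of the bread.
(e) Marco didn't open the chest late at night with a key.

(a), (b)

(a) Entailed — every conjunct here is already in the original scrubbing event.
(b) Entailed — the narrative places the holding before the scrubbing.
(c) Not entailed — Marco held the manuscript, not the fence; the fence belongs to the scrubbing event.
(d) Not entailed — the narrative places the slicing before the scrubbing, not after.
(e) Not entailed — dropping 'steadily' under negation is not valid — the original leaves open that Marco opened the chest some other way.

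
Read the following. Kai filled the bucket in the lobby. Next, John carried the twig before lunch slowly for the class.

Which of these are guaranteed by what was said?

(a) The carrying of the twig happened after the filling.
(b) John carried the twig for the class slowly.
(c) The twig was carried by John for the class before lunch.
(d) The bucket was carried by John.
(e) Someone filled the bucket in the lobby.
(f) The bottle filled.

(a) Entailed — the narrative places the filling before the carrying.
(b) Entailed — this follows by dropping conjuncts from the carrying event's description.
(c) Entailed — the original entails any weakening of itself; this just drops 'slowly'.
(d) Not entailed — John carried the twig, not the bucket; the bucket belongs to the filling event.
(e) Entailed — generalizing the agent leaves a sub-description the original still satisfies.
(f) Not entailed — the bucket is what filled, not the bottle.

(a), (b), (c), (e)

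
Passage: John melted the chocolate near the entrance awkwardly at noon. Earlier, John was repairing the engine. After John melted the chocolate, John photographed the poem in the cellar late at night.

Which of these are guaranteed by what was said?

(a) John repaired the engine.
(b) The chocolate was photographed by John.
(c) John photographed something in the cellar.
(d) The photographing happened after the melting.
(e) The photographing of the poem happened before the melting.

(a) Not entailed — 'was repairing' is progressive on an accomplishment; it does not entail the completed 'repaired'.
(b) Not entailed — John photographed the poem, not the chocolate; the chocolate belongs to the melting event.
(c) Entailed — every conjunct here is already in the original photographing event.
(d) Entailed — the narrative places the melting before the photographing.
(e) Not entailed — the narrative places the melting before the photographing, not after.

(c), (d)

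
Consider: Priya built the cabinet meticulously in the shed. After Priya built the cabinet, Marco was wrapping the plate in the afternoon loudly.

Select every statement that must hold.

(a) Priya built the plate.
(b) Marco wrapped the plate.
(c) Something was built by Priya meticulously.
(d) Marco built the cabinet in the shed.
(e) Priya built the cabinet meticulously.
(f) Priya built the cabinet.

(a) Not entailed — Priya built the cabinet, not the plate; the plate belongs to the wrapping event.
(b) Not entailed — 'was wrapping' is progressive on an accomplishment; it does not entail the completed 'wrapped'.
(c) Entailed — dropping 'in the shed' and generalizing the patient leaves a sub-description the original still satisfies.
(d) Not entailed — the passage has Priya building the cabinet, not Marco.
(e) Entailed — this follows by dropping conjuncts from the building event's description.
(f) Entailed — the original entails any weakening of itself; this just drops 'meticulously', 'in the shed'.

(c), (e), (f)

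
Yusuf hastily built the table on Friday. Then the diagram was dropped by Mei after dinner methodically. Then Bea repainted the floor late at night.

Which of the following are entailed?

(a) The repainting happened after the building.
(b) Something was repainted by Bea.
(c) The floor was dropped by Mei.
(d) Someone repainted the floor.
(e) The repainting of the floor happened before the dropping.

(a), (b), (d)

(a) Entailed — the narrative places the building before the repainting.
(b) Entailed — every conjunct here is already in the original repainting event.
(c) Not entailed — Mei dropped the diagram, not the floor; the floor belongs to the repainting event.
(d) Entailed — dropping 'late at night' and generalizing the agent leaves a sub-description the original still satisfies.
(e) Not entailed — the narrative places the dropping before the repainting, not after.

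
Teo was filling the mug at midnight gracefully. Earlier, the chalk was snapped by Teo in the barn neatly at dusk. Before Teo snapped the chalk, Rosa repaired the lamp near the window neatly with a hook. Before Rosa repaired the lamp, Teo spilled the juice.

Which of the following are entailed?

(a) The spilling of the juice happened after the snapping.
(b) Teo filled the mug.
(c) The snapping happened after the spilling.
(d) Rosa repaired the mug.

(c)

(a) Not entailed — the narrative places the spilling before the snapping, not after.
(b) Not entailed — 'was filling' is progressive on an accomplishment; it does not entail the completed 'filled'.
(c) Entailed — the narrative places the spilling before the snapping.
(d) Not entailed — Rosa repaired the lamp, not the mug; the mug belongs to the filling event.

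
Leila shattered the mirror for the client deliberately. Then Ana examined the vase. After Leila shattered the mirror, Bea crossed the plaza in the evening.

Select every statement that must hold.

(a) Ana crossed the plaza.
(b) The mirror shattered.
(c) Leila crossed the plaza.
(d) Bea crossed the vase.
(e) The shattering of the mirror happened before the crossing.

(b), (e)

(a) Not entailed — the passage has Bea crossing the plaza, not Ana.
(b) Entailed — 'Leila shattered the mirror' is causative; it entails the inchoative 'the mirror shattered'.
(c) Not entailed — the passage has Bea crossing the plaza, not Leila.
(d) Not entailed — Bea crossed the plaza, not the vase; the vase belongs to the examining event.
(e) Entailed — the narrative places the shattering before the crossing.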